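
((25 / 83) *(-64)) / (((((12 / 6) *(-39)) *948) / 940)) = 188000/767169 = 0.25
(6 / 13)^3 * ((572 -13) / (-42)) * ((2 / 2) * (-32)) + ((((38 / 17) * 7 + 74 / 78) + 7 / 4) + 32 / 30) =24650313/402220 = 61.29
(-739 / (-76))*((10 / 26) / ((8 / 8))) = 3695/988 = 3.74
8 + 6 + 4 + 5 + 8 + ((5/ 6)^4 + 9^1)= 52465/1296 = 40.48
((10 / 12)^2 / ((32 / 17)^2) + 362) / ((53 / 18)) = 13351993/108544 = 123.01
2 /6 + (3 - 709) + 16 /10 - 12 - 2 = -10771/15 = -718.07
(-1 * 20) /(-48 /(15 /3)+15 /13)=1300/549 = 2.37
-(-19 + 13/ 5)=82/5 = 16.40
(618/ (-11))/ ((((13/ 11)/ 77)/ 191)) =-9088926/13 = -699148.15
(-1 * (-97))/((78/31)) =3007/78 = 38.55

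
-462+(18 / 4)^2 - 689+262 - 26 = -3579/4 = -894.75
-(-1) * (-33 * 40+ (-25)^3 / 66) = -102745/66 = -1556.74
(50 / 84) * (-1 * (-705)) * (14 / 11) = 5875/11 = 534.09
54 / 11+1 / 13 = 713/143 = 4.99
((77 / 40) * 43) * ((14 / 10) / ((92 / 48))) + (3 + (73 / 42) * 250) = 12026351/24150 = 497.99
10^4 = 10000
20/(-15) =-4/3 = -1.33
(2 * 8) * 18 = 288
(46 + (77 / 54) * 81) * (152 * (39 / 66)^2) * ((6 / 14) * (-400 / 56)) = -155572950/5929 = -26239.32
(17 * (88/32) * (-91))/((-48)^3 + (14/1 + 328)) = 2431/63000 = 0.04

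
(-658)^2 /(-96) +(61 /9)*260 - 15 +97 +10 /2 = -191579/72 = -2660.82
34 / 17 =2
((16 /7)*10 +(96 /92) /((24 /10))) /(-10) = -375/161 = -2.33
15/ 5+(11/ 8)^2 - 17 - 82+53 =-2631/64 = -41.11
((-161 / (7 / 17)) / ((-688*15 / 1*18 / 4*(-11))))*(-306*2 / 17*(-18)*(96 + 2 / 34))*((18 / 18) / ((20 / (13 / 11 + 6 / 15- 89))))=135437754/650375 = 208.25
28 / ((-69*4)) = -0.10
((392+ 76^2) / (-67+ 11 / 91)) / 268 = -0.34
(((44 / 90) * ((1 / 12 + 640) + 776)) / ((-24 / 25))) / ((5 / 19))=-2740.38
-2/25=-0.08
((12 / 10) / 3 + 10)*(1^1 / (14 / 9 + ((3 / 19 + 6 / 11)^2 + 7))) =786258/684215 = 1.15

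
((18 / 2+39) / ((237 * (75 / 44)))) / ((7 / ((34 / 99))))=0.01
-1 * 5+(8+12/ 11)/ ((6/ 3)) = -0.45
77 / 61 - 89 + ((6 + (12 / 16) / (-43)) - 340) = -4425055/10492 = -421.76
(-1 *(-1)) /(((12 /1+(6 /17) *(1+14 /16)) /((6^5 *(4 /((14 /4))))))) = 1410048/2009 = 701.87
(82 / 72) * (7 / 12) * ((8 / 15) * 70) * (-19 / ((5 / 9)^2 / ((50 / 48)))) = -38171/24 = -1590.46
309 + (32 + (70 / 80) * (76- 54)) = 1441/4 = 360.25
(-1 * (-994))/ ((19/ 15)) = 14910/19 = 784.74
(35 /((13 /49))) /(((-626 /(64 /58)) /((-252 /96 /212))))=36015/12508106 = 0.00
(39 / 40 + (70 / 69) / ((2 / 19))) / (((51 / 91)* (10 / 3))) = 156793/27600 = 5.68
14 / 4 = 3.50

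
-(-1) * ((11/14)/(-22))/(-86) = 1/2408 = 0.00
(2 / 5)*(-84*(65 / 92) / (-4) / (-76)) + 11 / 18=16771/31464 = 0.53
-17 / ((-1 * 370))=17/370 = 0.05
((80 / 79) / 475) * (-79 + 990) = 14576/7505 = 1.94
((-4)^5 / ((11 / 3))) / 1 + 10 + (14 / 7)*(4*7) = -2346/11 = -213.27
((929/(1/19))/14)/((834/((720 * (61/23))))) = 2886.75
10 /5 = 2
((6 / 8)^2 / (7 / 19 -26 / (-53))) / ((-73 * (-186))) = 3021/62639840 = 0.00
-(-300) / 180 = 5/3 = 1.67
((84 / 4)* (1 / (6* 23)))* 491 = 3437/46 = 74.72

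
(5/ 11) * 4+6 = 86/11 = 7.82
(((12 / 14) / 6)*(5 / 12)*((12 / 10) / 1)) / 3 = 1/42 = 0.02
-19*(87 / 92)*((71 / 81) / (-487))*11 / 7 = 430331/8467956 = 0.05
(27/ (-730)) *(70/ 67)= -0.04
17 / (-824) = -17/824 = -0.02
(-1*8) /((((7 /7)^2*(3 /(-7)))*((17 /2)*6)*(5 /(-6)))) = -112/255 = -0.44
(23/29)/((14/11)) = 253/406 = 0.62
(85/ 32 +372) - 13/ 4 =11885/32 = 371.41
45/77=0.58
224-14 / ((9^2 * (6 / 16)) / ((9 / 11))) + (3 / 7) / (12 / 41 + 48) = 9298609/41580 = 223.63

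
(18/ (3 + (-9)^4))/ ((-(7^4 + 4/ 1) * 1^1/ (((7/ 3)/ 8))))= -7/21048560 = 0.00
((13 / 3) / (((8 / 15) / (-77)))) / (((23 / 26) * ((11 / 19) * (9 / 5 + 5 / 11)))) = -6181175/11408 = -541.83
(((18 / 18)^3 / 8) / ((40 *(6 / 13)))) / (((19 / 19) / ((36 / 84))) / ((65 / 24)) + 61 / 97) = 16393/3608448 = 0.00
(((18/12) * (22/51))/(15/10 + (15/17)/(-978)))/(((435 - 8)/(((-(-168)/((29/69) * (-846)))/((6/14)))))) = -577346/518064033 = 0.00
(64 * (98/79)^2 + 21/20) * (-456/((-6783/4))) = 14199064/530485 = 26.77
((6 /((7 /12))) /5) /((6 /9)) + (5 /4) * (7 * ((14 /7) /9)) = 3169/630 = 5.03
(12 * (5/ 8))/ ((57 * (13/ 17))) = 85/494 = 0.17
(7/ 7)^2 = 1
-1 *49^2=-2401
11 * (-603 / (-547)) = 6633/547 = 12.13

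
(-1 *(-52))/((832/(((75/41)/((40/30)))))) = 225/2624 = 0.09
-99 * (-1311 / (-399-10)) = -129789/409 = -317.33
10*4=40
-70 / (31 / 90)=-6300/31 = -203.23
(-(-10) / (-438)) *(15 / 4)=-25/292 = -0.09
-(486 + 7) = -493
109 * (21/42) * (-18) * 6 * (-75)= 441450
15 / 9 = 5/3 = 1.67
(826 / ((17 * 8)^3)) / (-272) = -413/342102016 = 0.00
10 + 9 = 19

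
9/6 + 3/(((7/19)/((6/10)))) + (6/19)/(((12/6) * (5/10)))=8913/1330 = 6.70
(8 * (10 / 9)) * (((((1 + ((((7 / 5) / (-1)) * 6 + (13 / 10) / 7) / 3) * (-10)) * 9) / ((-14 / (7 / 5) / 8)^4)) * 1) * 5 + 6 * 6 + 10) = 7967648/1575 = 5058.82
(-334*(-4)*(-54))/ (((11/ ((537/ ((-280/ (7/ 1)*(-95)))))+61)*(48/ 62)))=-50040882/74557 = -671.18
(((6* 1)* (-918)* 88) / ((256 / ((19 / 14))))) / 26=-287793/2912 = -98.83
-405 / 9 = -45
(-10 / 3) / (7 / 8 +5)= -80/141 = -0.57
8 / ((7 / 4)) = 32/7 = 4.57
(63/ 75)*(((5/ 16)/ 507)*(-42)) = -147/6760 = -0.02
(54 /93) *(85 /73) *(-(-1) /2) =0.34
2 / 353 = 0.01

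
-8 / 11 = -0.73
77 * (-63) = -4851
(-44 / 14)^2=484/49 = 9.88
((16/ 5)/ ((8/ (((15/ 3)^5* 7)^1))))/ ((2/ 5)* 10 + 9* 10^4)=0.10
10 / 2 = 5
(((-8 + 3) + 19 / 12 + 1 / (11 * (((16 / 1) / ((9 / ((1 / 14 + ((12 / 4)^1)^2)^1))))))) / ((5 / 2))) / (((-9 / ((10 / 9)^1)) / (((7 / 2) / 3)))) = 0.20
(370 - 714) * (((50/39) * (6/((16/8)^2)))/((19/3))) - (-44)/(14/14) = -14932/247 = -60.45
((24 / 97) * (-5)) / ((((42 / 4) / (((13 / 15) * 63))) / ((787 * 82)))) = -40269216/97 = -415146.56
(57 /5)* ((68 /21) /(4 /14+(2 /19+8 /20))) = 12274/263 = 46.67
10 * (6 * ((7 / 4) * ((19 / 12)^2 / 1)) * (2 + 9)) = 138985/48 = 2895.52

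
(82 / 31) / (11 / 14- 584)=-1148/253115 = 0.00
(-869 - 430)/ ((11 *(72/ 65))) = -28145/264 = -106.61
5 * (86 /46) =215/23 = 9.35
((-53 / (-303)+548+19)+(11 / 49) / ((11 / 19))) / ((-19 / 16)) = -134825648/282093 = -477.95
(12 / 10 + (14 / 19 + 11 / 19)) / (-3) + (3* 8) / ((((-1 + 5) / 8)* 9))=427/95 = 4.49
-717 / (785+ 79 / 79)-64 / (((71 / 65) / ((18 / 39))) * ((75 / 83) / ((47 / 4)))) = -32790829/93010 = -352.55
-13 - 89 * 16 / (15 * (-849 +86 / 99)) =-5410733/419825 = -12.89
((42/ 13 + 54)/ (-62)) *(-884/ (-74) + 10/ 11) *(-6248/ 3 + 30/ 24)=24698.48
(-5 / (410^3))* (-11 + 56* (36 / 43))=-1543/592720600 = 0.00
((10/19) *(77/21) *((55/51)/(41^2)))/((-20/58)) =-17545/4886667 = 0.00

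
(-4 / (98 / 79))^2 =24964/2401 = 10.40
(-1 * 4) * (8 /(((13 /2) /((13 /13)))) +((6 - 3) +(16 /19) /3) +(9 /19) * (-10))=668/741 = 0.90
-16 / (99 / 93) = -496/33 = -15.03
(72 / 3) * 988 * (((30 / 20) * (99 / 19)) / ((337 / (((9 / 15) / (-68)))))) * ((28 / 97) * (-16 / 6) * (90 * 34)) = 373621248/32689 = 11429.57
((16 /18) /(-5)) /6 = -4/135 = -0.03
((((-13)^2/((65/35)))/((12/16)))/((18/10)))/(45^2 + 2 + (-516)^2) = 1820/7243641 = 0.00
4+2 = 6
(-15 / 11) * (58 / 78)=-145/143 = -1.01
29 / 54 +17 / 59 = 2629/3186 = 0.83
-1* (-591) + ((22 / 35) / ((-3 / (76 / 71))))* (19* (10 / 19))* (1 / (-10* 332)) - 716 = -77345207/618765 = -125.00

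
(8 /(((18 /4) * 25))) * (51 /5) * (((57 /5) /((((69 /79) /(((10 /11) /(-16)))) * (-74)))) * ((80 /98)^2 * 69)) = 1633088/4886035 = 0.33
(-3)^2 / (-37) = -0.24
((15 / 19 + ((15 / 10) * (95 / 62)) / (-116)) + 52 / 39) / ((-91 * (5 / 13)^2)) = -3202121/20497200 = -0.16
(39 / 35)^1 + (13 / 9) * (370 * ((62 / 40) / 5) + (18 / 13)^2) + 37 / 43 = 60017431/352170 = 170.42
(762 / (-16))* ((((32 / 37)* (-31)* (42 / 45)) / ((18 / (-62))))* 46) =-314393072/1665 = -188824.67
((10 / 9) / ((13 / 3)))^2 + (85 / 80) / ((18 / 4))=3673/12168 = 0.30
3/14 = 0.21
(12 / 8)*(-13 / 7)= -39/14 = -2.79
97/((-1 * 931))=-97/931 = -0.10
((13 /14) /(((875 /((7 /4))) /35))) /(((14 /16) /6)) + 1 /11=0.54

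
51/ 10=5.10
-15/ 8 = -1.88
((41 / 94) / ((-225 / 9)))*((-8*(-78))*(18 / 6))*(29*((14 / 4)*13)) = -50637132/1175 = -43095.43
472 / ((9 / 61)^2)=1756312/81 = 21682.86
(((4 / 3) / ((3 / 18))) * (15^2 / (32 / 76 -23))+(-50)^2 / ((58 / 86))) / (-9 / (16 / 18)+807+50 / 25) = 120335200/26503477 = 4.54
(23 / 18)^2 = 529/324 = 1.63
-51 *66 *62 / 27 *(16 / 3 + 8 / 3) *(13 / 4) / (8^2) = -3140.04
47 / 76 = 0.62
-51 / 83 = -0.61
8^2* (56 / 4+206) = 14080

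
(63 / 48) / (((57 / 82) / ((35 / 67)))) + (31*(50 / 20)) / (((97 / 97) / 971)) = 766381505/10184 = 75253.49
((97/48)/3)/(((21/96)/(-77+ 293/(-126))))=-969515/3969 = -244.27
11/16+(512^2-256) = 4190219/16 = 261888.69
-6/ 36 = -1/6 = -0.17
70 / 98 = 5/7 = 0.71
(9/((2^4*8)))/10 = 9/1280 = 0.01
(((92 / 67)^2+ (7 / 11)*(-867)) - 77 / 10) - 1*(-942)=189841627/493790 = 384.46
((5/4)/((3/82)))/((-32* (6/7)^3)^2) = 24118045/286654464 = 0.08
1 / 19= 0.05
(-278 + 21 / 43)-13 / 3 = -36358/129 = -281.84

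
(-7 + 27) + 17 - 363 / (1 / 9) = -3230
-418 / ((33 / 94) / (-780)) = 928720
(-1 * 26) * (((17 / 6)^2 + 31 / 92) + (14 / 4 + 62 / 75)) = -1707628/5175 = -329.98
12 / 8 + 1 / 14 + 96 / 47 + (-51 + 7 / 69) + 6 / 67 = -47.20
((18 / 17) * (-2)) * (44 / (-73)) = 1584/1241 = 1.28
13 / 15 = 0.87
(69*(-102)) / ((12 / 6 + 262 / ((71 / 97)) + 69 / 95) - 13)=-20.24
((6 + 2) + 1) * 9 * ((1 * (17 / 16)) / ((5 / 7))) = 9639/80 = 120.49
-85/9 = -9.44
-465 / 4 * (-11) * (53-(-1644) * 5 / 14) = 22920315/28 = 818582.68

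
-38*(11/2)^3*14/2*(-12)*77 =40892313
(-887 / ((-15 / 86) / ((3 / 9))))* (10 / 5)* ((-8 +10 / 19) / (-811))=21664088/693405 = 31.24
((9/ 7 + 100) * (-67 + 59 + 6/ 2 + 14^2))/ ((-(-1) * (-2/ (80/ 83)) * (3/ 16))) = -86668160/1743 = -49723.56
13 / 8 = 1.62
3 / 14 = 0.21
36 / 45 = 4/5 = 0.80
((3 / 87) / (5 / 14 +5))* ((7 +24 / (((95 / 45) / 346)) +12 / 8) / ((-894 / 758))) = -79481227/3694455 = -21.51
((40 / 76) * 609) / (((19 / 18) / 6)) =657720/361 = 1821.94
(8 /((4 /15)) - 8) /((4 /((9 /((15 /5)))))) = 33/2 = 16.50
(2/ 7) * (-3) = -6/7 = -0.86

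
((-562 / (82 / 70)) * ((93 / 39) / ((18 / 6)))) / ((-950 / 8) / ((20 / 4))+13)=35.47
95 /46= 2.07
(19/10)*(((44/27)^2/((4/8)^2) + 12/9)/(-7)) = -3.25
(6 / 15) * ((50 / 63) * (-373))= -7460/63 = -118.41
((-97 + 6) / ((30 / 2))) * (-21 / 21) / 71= 91/1065 = 0.09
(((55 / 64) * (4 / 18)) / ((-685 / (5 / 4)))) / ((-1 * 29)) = 55/4576896 = 0.00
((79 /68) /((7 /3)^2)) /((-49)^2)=711/8000132 = 0.00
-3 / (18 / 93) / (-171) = 31/342 = 0.09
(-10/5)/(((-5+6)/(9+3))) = -24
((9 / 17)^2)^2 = 6561/83521 = 0.08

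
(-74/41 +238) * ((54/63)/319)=58104/91553 = 0.63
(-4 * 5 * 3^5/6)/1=-810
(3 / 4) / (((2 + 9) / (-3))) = -9/44 = -0.20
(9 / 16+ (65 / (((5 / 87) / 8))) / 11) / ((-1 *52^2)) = -144867/475904 = -0.30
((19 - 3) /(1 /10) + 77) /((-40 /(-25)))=1185/8 = 148.12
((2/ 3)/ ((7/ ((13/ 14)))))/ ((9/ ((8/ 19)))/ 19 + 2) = 104/3675 = 0.03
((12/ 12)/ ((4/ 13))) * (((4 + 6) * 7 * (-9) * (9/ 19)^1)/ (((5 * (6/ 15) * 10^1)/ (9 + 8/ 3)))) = -85995/152 = -565.76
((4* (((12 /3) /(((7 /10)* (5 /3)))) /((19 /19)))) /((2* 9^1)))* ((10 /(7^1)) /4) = 40/147 = 0.27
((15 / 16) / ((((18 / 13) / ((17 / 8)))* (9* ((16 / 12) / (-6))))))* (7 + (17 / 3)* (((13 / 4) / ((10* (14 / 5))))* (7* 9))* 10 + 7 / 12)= -11190335/36864 = -303.56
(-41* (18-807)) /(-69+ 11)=-32349/58 = -557.74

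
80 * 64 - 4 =5116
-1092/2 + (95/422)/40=-1843277/3376 = -545.99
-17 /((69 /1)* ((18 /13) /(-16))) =2.85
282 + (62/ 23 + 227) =11769/23 = 511.70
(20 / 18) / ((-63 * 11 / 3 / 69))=-230/693 = -0.33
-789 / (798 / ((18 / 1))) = -2367/133 = -17.80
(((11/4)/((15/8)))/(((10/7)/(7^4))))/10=184877/750 = 246.50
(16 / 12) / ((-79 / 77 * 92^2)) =-77/501492 = 0.00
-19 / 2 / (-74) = 19/148 = 0.13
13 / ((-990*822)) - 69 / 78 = -0.88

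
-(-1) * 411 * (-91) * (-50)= 1870050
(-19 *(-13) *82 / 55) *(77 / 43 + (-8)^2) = 57298566/2365 = 24227.72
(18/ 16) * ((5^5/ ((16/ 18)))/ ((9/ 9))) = 253125/64 = 3955.08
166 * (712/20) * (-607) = -17935636/5 = -3587127.20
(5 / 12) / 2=5/24 = 0.21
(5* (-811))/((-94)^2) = -4055/8836 = -0.46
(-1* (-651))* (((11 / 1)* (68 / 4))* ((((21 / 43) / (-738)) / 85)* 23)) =-384307/17630 = -21.80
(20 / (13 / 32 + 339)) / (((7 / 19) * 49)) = 12160/3725323 = 0.00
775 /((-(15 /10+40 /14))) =-10850/61 = -177.87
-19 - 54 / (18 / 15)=-64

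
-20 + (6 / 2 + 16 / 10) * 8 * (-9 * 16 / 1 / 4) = -6724/5 = -1344.80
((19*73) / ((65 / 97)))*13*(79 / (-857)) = -10628581/4285 = -2480.42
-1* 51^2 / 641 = -4.06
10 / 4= 5/2 = 2.50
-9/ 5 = -1.80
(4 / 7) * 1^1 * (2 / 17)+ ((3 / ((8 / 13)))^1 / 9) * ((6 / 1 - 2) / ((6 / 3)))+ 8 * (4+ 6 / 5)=305239/7140 = 42.75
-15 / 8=-1.88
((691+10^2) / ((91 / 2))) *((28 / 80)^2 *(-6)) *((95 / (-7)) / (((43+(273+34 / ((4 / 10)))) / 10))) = 45087/10426 = 4.32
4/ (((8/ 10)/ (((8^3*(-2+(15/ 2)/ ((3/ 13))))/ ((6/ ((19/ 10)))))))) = 74176/3 = 24725.33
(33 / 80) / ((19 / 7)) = 231/1520 = 0.15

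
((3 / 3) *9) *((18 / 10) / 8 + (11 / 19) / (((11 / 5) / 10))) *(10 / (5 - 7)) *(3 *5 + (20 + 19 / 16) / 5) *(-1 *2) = 1582659/320 = 4945.81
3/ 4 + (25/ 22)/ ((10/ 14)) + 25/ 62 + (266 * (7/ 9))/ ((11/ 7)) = 1649903/12276 = 134.40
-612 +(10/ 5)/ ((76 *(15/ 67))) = -348773/570 = -611.88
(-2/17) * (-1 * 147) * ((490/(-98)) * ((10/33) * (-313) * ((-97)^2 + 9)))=849669800/11 = 77242709.09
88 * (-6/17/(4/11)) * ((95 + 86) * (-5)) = 1314060/17 = 77297.65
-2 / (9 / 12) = -8/3 = -2.67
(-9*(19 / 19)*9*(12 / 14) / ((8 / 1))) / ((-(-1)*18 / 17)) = -459/56 = -8.20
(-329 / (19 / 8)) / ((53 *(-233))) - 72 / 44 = -4194406/2580941 = -1.63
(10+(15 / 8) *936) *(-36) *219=-13915260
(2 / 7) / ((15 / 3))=2/35 = 0.06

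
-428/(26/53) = -11342/13 = -872.46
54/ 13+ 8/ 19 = 1130/247 = 4.57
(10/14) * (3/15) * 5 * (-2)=-10/7 = -1.43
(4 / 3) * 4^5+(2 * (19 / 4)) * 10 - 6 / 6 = 4378/3 = 1459.33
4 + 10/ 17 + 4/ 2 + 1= 129/17 = 7.59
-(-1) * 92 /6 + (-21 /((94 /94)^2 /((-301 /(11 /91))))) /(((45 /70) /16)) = 42949594/33 = 1301502.85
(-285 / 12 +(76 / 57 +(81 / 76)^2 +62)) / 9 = 705583/155952 = 4.52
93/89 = 1.04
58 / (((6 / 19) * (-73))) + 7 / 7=-332/219 = -1.52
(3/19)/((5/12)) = 36/95 = 0.38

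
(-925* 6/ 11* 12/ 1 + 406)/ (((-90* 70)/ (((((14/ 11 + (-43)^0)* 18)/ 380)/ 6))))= 31067/1931160 = 0.02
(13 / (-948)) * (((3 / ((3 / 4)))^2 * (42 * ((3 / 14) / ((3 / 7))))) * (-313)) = 113932/79 = 1442.18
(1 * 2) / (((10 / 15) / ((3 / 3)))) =3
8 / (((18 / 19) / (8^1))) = 608/9 = 67.56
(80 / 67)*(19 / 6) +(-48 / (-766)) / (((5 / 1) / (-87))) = 1035712/384915 = 2.69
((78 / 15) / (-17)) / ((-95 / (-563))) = -14638/8075 = -1.81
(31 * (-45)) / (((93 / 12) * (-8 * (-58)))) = -45/116 = -0.39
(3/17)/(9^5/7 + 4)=21/1004309 = 0.00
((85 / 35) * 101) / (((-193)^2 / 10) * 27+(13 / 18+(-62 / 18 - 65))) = 77265/31658942 = 0.00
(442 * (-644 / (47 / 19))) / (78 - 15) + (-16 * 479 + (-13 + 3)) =-9500.52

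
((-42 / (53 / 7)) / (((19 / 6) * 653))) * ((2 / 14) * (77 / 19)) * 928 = -18006912/12493849 = -1.44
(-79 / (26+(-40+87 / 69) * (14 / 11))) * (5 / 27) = 9085/14472 = 0.63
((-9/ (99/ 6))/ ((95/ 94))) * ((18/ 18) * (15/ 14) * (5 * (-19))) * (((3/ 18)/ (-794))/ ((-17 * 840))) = 47/58203376 = 0.00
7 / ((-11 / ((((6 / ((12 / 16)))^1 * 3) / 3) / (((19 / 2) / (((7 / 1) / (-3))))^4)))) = -2151296/116116011 = -0.02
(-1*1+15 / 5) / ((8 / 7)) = 7/4 = 1.75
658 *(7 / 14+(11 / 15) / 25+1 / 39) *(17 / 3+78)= 446834969/14625 = 30552.82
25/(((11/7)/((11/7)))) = 25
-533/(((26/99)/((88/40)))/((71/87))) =-1056693/290 = -3643.77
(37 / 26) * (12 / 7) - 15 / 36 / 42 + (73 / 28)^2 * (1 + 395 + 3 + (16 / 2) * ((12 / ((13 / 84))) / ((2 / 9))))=40600109/1872 = 21688.09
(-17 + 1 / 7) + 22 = 36/7 = 5.14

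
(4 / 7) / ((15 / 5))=4/21 = 0.19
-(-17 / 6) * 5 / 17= 5/6 = 0.83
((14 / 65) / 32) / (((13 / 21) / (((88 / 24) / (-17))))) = -539/229840 = 0.00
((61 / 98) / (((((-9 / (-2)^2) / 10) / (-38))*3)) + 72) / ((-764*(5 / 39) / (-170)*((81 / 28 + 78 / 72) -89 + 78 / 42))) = -31297136/14010423 = -2.23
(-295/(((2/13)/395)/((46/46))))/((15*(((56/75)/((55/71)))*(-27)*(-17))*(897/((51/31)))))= -32044375/153083952 = -0.21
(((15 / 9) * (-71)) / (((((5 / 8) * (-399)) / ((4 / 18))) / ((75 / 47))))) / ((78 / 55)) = 781000/6582303 = 0.12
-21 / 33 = -7/11 = -0.64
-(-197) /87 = 197/87 = 2.26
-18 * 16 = -288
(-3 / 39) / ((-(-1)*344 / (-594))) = 297/2236 = 0.13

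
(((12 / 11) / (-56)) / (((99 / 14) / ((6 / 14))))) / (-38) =1/32186 = 0.00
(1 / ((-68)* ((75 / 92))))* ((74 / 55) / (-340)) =851/11921250 = 0.00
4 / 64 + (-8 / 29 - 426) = -426.21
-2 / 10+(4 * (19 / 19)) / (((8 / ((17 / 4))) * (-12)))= -181/480 = -0.38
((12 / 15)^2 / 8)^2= 4/625 = 0.01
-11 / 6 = -1.83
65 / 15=13/3 = 4.33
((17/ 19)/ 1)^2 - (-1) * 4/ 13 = 5201/4693 = 1.11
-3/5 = -0.60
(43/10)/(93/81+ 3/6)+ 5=3386/445 = 7.61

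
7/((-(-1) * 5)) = 7/5 = 1.40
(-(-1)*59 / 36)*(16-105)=-5251/36 = -145.86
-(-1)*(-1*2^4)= -16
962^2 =925444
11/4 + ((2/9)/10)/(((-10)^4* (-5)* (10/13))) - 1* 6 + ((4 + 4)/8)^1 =-2.25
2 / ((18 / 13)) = 13/9 = 1.44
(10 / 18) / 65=1/117 = 0.01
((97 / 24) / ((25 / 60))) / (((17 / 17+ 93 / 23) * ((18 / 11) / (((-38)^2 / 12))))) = 8859301/62640 = 141.43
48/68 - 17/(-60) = 1009/1020 = 0.99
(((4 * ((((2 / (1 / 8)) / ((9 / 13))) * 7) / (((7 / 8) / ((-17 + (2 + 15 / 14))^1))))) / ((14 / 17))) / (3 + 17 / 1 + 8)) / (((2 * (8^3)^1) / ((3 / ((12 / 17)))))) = -244205/131712 = -1.85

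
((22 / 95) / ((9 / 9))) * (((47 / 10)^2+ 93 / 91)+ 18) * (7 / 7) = 4115309/432250 = 9.52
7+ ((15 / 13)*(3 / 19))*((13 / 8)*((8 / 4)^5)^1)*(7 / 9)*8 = 1253/19 = 65.95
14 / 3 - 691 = -2059/3 = -686.33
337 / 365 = 0.92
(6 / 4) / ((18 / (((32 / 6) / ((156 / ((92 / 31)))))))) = 92/10881 = 0.01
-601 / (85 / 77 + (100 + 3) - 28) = -46277/5860 = -7.90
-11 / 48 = -0.23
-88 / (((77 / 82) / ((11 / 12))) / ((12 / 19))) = -7216/133 = -54.26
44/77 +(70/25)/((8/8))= 3.37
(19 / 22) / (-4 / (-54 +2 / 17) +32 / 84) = 91371/48158 = 1.90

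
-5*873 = -4365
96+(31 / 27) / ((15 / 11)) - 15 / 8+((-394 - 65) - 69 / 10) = -1201823/3240 = -370.93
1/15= 0.07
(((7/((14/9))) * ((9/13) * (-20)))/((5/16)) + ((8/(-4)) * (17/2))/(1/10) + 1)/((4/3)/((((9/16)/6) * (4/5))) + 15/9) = -43101/2275 = -18.95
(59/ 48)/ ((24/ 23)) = 1357/1152 = 1.18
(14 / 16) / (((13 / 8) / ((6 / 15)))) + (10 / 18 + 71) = 41986/585 = 71.77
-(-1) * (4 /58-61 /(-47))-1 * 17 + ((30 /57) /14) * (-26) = -3011154/181279 = -16.61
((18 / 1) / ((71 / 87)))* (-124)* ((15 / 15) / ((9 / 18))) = -388368/71 = -5469.97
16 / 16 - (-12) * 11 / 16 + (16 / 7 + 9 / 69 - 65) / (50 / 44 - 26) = 4145167/352268 = 11.77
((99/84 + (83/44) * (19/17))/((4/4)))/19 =8605/49742 = 0.17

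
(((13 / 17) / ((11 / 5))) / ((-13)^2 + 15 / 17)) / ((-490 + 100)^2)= 1/74337120 = 0.00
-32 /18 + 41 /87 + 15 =3574/261 = 13.69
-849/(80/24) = -2547/10 = -254.70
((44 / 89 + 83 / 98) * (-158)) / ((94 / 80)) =-36968840/204967 = -180.36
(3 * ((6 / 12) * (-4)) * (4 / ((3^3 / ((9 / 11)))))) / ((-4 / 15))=2.73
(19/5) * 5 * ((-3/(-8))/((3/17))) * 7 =2261/8 = 282.62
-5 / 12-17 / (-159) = -197/636 = -0.31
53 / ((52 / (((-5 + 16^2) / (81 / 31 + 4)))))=38.69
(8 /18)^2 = 16/81 = 0.20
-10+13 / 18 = -167/18 = -9.28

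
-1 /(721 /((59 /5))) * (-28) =236/515 = 0.46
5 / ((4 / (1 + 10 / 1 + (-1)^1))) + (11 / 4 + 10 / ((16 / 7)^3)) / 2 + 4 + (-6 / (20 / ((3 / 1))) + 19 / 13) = 5020019/266240 = 18.86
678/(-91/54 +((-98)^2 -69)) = 36612/514799 = 0.07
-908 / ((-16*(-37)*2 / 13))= -2951/296 = -9.97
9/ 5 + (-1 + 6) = 34/5 = 6.80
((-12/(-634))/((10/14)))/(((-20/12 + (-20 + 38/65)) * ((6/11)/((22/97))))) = -66066/126409139 = 0.00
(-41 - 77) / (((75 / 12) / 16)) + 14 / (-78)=-294703/975 = -302.26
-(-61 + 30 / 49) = 2959/49 = 60.39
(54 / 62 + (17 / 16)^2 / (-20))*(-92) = -2973463/39680 = -74.94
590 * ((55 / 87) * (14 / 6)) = 870.31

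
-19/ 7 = -2.71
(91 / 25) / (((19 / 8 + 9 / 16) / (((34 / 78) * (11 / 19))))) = 20944/66975 = 0.31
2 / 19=0.11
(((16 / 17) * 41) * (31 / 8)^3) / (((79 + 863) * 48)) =1221431/24597504 = 0.05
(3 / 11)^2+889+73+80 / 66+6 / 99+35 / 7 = 117170/121 = 968.35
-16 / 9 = -1.78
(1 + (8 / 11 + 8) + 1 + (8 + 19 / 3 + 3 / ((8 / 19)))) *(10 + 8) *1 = 579.34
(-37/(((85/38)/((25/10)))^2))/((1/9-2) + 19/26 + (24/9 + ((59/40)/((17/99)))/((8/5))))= -100017216/14882293 = -6.72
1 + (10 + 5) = 16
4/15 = 0.27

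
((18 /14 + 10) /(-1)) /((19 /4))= -316/133 = -2.38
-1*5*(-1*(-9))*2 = -90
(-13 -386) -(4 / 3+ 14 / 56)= -4807/12 = -400.58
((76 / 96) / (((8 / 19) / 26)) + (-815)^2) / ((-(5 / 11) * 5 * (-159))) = 701473223/381600 = 1838.24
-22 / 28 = -11/14 = -0.79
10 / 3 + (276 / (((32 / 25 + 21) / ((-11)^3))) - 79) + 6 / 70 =-968729852/58485 = -16563.73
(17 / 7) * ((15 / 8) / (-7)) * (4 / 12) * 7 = -85/56 = -1.52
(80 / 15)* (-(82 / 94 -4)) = 784/47 = 16.68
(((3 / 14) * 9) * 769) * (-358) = -3716577/7 = -530939.57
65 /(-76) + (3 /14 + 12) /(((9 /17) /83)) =1914.07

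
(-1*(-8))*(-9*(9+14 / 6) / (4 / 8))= -1632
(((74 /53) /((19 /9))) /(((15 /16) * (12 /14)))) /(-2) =-2072/5035 = -0.41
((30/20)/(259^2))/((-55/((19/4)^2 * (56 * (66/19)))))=-171/95830 = 0.00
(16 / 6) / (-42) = -4/63 = -0.06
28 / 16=7/4 = 1.75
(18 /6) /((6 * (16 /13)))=13/32 = 0.41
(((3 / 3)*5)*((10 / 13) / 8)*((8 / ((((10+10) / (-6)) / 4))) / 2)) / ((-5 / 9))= 54/13 = 4.15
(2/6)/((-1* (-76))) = 1/228 = 0.00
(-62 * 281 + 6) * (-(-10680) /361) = -186002880/361 = -515243.43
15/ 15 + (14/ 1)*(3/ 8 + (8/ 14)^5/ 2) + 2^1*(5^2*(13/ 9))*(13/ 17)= 90964313/1469412 = 61.91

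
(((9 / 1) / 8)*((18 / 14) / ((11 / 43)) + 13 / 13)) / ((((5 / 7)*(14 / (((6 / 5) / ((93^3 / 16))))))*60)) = 232/860215125 = 0.00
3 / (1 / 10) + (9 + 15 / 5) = 42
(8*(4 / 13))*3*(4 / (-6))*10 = -640/13 = -49.23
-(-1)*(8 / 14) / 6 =0.10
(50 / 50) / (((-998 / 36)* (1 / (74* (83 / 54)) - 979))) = 27639/750117259 = 0.00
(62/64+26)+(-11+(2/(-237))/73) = 8840747/553632 = 15.97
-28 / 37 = -0.76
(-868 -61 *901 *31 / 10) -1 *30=-1712771/10 = -171277.10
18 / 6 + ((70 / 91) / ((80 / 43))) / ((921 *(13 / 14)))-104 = -101.00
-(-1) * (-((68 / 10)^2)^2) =-1336336/625 = -2138.14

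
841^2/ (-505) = -707281/505 = -1400.56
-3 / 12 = -1/4 = -0.25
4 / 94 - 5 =-233/47 = -4.96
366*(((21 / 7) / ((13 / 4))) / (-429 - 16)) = -4392/5785 = -0.76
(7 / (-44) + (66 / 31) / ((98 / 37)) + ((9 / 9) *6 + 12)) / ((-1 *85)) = -1246139/5681060 = -0.22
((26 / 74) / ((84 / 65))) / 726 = 845/2256408 = 0.00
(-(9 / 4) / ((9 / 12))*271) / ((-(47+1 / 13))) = 3523/204 = 17.27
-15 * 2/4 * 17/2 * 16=-1020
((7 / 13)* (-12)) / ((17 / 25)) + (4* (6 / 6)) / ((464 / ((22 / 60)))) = -7305569/769080 = -9.50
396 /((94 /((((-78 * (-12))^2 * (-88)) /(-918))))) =282686976/799 = 353800.97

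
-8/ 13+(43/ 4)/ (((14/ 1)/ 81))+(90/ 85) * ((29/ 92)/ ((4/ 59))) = 9465115/142324 = 66.50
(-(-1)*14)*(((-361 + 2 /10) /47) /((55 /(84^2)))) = -16200576/1175 = -13787.72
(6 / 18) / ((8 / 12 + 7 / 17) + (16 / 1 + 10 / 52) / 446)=197132/659251 = 0.30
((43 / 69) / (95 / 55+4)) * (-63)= -473/69 = -6.86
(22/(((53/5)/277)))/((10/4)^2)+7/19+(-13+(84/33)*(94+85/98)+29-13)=130588798/387695 = 336.83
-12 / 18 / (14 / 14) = -2/3 = -0.67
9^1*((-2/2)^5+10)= 81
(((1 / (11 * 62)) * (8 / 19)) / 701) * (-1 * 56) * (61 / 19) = -13664/86293801 = 0.00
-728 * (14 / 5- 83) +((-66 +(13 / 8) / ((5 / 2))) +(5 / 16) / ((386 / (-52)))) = 90046401/1544 = 58320.21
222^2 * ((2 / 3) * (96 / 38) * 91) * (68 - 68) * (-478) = 0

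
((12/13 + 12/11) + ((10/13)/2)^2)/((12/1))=0.18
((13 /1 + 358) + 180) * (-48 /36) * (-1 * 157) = 346028/3 = 115342.67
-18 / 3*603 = -3618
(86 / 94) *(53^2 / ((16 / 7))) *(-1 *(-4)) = 845509/188 = 4497.39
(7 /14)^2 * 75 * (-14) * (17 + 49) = -17325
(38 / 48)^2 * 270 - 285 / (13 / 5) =24795/416 = 59.60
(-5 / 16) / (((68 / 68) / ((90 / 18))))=-25/16 = -1.56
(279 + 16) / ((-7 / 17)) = -5015/7 = -716.43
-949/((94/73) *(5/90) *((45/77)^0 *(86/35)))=-21822255/4042 = -5398.88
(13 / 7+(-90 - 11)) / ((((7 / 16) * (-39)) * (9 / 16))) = 177664/17199 = 10.33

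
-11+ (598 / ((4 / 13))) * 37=71898.50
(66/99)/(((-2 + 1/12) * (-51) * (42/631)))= 2524/24633 = 0.10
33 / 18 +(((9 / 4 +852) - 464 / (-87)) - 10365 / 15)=2045/12 = 170.42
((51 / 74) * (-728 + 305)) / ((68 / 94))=-59643/148 = -402.99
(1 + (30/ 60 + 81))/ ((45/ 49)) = 539/6 = 89.83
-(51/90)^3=-4913/27000 = -0.18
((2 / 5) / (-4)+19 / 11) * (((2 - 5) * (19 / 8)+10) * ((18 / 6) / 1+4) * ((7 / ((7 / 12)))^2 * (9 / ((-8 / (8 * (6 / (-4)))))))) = 7003017/110 = 63663.79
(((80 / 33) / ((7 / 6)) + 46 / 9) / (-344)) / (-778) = 2491/92734488 = 0.00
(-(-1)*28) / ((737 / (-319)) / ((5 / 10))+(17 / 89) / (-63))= -4552884/751831 = -6.06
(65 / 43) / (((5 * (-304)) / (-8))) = 13/1634 = 0.01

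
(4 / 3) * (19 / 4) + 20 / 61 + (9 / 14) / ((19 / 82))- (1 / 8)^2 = 14673517/1557696 = 9.42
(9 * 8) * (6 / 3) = 144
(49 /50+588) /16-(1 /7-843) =4926143/5600 = 879.67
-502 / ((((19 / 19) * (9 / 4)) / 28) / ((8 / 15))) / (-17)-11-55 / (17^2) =7209874/39015 = 184.80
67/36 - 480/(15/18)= -20669/36 = -574.14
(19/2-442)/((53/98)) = -42385/53 = -799.72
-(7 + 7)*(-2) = 28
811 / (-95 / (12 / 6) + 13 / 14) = -5677/326 = -17.41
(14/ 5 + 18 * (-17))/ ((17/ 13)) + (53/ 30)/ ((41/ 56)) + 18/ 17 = -140458/615 = -228.39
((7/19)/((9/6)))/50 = 7/1425 = 0.00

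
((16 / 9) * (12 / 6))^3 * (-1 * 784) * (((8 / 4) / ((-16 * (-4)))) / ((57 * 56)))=-14336/41553 = -0.35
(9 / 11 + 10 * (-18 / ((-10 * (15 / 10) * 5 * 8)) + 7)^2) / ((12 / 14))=38117093/66000 = 577.53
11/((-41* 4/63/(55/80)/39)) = -297297/2624 = -113.30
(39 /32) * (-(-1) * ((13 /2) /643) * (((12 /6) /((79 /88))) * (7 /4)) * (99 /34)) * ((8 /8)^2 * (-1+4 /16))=-11594583/110534272 = -0.10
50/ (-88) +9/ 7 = 221/308 = 0.72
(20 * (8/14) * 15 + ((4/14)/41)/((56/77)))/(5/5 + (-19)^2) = 196811/415576 = 0.47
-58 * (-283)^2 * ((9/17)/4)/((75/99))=-689806557/850 = -811537.13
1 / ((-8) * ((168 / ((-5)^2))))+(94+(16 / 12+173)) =120205/448 = 268.31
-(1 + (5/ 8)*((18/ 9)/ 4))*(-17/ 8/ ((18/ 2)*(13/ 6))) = 119/832 = 0.14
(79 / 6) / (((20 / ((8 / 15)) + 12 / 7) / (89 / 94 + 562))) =9754367/51606 = 189.02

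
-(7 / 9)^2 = -49/81 = -0.60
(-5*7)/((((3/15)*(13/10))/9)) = -15750/13 = -1211.54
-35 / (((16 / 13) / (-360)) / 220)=2252250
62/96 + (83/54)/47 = 13777/20304 = 0.68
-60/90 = -2/3 = -0.67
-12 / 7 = -1.71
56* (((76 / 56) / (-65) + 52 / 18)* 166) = 15596696/585 = 26661.02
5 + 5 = 10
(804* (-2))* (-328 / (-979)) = -538.74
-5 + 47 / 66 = -283/66 = -4.29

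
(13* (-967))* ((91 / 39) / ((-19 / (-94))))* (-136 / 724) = 281238412/10317 = 27259.71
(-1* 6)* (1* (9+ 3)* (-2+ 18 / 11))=288/11 = 26.18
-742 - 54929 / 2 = -56413/2 = -28206.50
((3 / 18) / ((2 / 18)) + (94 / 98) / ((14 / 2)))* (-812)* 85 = -5536390/49 = -112987.55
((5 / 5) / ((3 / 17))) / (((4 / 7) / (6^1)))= 119/2 = 59.50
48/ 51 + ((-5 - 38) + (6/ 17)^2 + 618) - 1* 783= -206.93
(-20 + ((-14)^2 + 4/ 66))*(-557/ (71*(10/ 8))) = -2588936/2343 = -1104.97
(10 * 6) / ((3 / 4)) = 80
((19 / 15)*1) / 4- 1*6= -341/60 = -5.68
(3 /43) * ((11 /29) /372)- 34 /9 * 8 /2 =-21029309/1391652 = -15.11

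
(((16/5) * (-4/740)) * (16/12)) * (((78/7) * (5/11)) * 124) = -206336/14245 = -14.48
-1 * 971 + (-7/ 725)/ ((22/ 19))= -15487583/15950 = -971.01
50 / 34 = 25/17 = 1.47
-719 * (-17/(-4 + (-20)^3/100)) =-12223/84 = -145.51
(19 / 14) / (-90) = -19/1260 = -0.02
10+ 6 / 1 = 16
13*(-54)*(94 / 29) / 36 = -63.21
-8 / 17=-0.47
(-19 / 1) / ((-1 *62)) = 19/62 = 0.31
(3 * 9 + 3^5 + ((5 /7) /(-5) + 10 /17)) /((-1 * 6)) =-32183/714 = -45.07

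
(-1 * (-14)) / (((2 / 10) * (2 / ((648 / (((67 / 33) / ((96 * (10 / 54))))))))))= 13305600/67 = 198591.04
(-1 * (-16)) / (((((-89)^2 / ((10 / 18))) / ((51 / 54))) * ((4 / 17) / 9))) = 2890/71289 = 0.04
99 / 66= 3/2 = 1.50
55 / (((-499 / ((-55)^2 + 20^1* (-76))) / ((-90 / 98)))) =532125/3493 = 152.34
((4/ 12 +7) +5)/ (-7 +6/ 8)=-148/75 = -1.97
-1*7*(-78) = 546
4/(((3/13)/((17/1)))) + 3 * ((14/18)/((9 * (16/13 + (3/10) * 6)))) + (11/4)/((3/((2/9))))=3137741/10638 = 294.96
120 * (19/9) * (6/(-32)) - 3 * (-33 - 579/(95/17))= 68843/190 = 362.33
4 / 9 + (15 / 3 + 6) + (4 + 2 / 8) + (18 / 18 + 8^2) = 2905/36 = 80.69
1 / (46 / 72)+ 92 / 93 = 5464/2139 = 2.55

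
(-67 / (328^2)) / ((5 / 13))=-871/537920 = 0.00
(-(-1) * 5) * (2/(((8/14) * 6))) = 35/12 = 2.92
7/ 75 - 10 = -743/75 = -9.91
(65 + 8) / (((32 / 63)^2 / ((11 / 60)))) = 1062369/20480 = 51.87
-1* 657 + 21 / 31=-20346/31 = -656.32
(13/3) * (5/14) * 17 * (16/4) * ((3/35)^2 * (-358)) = -474708/1715 = -276.80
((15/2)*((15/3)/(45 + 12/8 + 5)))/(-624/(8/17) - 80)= -75/144818 = 0.00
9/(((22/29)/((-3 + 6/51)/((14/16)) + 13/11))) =-25.06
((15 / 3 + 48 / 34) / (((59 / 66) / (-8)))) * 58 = -3338016/1003 = -3328.03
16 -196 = -180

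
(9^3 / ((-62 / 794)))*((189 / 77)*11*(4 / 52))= -7814151/403 = -19389.95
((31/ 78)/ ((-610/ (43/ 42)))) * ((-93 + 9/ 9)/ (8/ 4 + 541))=30659/271277370 = 0.00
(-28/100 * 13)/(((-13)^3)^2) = -7/9282325 = 0.00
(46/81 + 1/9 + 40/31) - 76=-185891/2511 = -74.03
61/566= 0.11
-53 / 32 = -1.66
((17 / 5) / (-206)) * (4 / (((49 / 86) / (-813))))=2377212/25235 = 94.20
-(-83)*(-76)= -6308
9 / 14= 0.64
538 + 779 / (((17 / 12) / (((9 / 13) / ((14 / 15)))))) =1463276/1547 = 945.88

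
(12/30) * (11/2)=11/5 = 2.20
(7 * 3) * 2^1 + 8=50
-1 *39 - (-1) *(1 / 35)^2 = -47774/1225 = -39.00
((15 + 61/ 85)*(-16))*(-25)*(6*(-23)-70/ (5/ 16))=-38690560/17 = -2275915.29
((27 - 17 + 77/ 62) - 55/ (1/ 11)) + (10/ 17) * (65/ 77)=-48147917/81158 = -593.26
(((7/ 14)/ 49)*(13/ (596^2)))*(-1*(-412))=1339/8702792 = 0.00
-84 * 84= -7056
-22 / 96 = -0.23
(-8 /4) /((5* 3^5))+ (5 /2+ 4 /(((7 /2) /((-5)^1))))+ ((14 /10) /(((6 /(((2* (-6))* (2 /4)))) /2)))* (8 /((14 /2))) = -6.42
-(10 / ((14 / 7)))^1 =-5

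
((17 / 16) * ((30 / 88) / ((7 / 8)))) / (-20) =-51/2464 = -0.02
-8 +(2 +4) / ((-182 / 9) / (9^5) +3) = -6.00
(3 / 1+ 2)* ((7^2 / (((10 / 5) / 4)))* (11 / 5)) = 1078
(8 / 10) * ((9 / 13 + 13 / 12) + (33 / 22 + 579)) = 18167/39 = 465.82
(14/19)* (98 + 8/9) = 12460/171 = 72.87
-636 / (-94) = 318/47 = 6.77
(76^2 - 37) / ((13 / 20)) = 114780/13 = 8829.23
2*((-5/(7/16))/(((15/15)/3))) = -480/7 = -68.57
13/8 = 1.62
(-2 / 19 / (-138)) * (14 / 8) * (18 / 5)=21/4370 = 0.00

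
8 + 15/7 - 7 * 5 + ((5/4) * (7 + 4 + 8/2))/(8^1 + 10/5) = -1287/56 = -22.98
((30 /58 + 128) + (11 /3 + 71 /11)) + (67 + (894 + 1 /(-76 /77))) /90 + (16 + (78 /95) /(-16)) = 45072109/272745 = 165.25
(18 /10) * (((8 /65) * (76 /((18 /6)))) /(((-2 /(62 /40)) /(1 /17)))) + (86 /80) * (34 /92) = 1437751/10166000 = 0.14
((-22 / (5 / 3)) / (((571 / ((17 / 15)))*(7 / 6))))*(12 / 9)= -2992/99925 = -0.03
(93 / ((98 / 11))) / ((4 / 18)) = 9207/196 = 46.97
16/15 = 1.07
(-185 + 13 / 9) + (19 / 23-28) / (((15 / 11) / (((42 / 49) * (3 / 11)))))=-272722/1449 = -188.21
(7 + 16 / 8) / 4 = 9/4 = 2.25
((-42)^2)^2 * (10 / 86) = 15558480/43 = 361825.12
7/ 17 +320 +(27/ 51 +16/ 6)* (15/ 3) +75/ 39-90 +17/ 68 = 248.57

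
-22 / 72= -11/36 = -0.31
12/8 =3/2 = 1.50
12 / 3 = 4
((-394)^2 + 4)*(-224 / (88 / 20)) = -86934400/11 = -7903127.27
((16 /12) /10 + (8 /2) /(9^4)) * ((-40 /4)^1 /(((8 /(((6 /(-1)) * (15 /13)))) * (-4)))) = -845/2916 = -0.29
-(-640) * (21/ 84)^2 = 40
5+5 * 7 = 40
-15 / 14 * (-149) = 2235/14 = 159.64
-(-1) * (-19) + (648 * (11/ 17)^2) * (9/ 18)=33713/289 = 116.65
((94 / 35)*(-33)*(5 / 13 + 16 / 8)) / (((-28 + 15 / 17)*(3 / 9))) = 4904262/209755 = 23.38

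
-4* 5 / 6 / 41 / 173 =-10/21279 = 0.00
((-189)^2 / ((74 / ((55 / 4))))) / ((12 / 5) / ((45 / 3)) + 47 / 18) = 442047375/184556 = 2395.19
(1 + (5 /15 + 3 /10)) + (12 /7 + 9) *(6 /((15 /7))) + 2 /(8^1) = 1913/60 = 31.88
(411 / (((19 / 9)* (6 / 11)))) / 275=1233/950 = 1.30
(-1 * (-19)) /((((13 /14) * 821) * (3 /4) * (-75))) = -1064/2401425 = 0.00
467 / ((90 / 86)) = 20081/45 = 446.24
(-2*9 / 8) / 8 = -9/32 = -0.28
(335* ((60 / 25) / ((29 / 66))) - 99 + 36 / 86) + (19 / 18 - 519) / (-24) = 944236453/538704 = 1752.79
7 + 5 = 12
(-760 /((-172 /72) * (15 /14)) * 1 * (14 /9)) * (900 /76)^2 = 64773.56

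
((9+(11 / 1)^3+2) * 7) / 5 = 9394/5 = 1878.80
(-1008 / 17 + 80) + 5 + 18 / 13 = 27.09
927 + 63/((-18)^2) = 33379/36 = 927.19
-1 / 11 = -0.09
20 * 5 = 100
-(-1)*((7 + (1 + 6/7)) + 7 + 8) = 167/7 = 23.86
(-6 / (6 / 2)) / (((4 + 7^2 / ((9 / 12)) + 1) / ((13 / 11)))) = -78/2321 = -0.03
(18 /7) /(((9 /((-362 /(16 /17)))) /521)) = -1603117/28 = -57254.18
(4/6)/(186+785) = 2/2913 = 0.00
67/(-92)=-67/92 = -0.73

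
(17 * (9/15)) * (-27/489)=-459/815 = -0.56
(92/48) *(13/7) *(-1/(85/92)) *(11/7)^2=-832117/87465 = -9.51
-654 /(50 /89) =-29103/25 = -1164.12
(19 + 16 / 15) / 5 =301/75 = 4.01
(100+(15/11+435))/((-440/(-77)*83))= 2065/1826 = 1.13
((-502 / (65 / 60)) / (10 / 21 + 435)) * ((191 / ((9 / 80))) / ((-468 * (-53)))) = -10738784/147441177 = -0.07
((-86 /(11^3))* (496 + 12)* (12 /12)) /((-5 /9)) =393192/6655 = 59.08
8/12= 2/3 = 0.67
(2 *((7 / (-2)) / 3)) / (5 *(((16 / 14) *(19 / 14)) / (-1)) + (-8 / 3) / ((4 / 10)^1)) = 343/2120 = 0.16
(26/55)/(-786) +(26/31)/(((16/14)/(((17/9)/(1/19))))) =211771729/8040780 = 26.34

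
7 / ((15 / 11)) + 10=227/15 = 15.13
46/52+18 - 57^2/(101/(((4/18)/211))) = 10444929/554086 = 18.85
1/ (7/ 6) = 6/7 = 0.86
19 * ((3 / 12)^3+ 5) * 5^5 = 19059375/64 = 297802.73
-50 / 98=-25/49 = -0.51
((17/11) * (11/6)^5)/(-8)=-248897/62208 = -4.00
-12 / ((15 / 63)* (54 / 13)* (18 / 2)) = -1.35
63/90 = 0.70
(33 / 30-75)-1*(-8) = -659/10 = -65.90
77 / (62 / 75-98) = -5775/7288 = -0.79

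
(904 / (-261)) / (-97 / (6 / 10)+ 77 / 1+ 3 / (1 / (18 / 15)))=565/13224 = 0.04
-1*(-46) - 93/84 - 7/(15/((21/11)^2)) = 731673/16940 = 43.19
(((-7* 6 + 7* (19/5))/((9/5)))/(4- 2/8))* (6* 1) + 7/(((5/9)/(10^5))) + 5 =56699609/45 = 1259991.31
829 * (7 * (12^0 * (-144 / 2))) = -417816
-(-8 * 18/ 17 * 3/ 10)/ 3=72/85 = 0.85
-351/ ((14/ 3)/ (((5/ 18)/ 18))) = -65/56 = -1.16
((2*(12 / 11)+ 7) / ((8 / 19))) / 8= 1919/704 = 2.73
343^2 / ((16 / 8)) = 117649/2 = 58824.50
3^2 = 9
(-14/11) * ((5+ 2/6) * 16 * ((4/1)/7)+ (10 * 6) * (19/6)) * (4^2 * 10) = -1604480/33 = -48620.61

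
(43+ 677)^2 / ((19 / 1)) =518400/19 = 27284.21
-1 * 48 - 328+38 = -338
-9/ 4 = -2.25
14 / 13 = 1.08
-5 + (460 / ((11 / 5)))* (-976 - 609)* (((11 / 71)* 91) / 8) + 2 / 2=-82935693/142 = -584054.18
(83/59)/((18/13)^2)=14027/19116 = 0.73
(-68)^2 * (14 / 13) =64736/13 = 4979.69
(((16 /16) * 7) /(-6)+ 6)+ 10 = 89/6 = 14.83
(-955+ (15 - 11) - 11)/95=-962/95 = -10.13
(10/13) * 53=530/13 = 40.77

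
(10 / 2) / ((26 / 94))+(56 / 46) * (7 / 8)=11447/598 = 19.14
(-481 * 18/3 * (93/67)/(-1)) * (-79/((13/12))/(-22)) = 9786204/737 = 13278.43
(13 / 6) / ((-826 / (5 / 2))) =-0.01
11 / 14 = 0.79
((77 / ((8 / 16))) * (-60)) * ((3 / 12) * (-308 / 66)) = 10780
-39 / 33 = -13/11 = -1.18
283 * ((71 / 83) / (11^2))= 20093/10043 = 2.00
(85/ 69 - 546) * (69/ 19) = -1978.37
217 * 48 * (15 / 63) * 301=746480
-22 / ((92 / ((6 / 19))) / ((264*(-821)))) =7152552/437 = 16367.40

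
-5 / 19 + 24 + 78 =1933/19 = 101.74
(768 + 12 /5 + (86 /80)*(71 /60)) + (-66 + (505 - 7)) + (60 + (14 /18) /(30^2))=81886007/64800 = 1263.67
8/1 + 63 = 71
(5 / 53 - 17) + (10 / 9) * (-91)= -56294/477 = -118.02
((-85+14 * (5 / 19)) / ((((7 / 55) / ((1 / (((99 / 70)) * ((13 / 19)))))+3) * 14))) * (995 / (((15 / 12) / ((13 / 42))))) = -66615250/145383 = -458.21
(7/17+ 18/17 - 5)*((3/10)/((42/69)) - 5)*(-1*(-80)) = 151440/119 = 1272.61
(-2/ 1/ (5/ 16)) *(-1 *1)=32/5 = 6.40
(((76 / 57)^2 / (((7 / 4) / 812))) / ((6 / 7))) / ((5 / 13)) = 337792/135 = 2502.16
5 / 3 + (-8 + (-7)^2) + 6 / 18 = 43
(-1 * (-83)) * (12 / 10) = 498/5 = 99.60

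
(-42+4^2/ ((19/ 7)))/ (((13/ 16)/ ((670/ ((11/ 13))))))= -7353920/209 = -35186.22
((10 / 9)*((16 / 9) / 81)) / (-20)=-8/6561 = 0.00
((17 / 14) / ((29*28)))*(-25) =-425/11368 = -0.04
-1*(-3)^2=-9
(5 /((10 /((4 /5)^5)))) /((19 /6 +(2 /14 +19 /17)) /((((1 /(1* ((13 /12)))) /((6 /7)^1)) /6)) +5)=852992/154446875 = 0.01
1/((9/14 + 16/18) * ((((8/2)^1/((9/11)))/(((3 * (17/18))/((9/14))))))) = 2499/4246 = 0.59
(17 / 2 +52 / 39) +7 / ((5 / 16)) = 967/30 = 32.23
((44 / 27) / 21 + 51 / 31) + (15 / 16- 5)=-658009/281232 = -2.34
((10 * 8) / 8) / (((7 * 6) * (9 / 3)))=5/63 = 0.08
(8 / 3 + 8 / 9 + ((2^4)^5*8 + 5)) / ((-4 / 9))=-75497549/4 = -18874387.25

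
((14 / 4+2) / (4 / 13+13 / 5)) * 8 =2860/189 = 15.13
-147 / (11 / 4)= -588/11 = -53.45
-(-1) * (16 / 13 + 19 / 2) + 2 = 331/26 = 12.73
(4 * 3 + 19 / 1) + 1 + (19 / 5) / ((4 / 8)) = 198/5 = 39.60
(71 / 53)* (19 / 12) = 2.12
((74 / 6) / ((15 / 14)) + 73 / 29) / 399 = 18307/520695 = 0.04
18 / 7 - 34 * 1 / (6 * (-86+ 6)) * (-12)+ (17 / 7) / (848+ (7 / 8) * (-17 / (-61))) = 14275169/8278860 = 1.72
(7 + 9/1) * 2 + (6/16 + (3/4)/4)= 521/16 = 32.56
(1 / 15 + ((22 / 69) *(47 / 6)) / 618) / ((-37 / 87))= -1311583/7888770 = -0.17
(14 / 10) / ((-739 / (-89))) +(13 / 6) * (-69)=-149.33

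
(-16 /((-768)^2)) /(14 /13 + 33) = -13/16330752 = 0.00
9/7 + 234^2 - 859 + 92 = 377932/7 = 53990.29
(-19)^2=361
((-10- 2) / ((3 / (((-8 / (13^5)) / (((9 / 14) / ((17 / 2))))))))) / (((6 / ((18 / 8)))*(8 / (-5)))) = -595/2227758 = 0.00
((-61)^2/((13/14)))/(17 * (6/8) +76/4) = 208376/1651 = 126.21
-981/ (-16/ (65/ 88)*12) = 21255/5632 = 3.77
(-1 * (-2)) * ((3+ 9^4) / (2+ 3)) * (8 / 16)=6564/5 = 1312.80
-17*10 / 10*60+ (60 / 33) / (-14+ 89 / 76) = -2188204/2145 = -1020.14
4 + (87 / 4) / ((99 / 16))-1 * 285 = -9157/33 = -277.48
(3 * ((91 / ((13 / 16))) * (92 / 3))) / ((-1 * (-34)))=5152/17 = 303.06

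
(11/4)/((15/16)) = 44/15 = 2.93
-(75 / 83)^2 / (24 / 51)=-1.74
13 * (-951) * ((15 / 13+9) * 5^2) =-3138300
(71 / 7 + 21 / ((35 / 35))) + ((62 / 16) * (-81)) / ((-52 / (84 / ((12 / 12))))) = 391789/728 = 538.17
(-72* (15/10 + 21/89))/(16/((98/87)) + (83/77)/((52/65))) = -8.04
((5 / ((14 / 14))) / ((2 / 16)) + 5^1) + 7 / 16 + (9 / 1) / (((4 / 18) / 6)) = 4615/16 = 288.44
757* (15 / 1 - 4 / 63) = 712337/63 = 11306.94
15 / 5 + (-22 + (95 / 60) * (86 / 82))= -8531/492 = -17.34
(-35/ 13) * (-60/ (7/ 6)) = 1800/13 = 138.46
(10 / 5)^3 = 8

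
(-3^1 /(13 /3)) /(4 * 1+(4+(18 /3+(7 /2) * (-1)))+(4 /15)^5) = -13668750/207335999 = -0.07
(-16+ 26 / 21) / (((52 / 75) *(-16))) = 3875/2912 = 1.33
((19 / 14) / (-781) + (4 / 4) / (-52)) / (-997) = 5961/283431148 = 0.00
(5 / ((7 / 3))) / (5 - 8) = -5/7 = -0.71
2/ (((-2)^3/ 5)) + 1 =-1/4 = -0.25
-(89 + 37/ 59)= -5288/59 = -89.63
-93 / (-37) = 93/37 = 2.51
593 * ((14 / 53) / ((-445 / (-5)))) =8302/4717 = 1.76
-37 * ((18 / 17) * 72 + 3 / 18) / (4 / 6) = -288341/68 = -4240.31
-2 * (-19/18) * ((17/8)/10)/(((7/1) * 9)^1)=0.01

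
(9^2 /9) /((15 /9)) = 27/5 = 5.40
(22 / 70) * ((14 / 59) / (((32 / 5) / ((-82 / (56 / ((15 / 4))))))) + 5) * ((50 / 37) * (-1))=-3984475/1955968 = -2.04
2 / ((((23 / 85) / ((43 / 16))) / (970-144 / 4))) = 1706885/92 = 18553.10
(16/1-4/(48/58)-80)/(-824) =413/4944 = 0.08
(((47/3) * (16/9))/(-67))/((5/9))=-752/1005 = -0.75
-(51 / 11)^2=-2601/121 = -21.50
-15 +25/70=-205/14 = -14.64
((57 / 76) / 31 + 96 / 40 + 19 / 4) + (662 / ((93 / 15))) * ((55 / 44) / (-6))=-28031/1860 = -15.07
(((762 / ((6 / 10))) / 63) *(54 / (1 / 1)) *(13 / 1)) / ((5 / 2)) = 39624/7 = 5660.57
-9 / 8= -1.12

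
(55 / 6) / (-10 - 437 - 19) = -55/2796 = -0.02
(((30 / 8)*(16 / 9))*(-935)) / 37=-18700/111 = -168.47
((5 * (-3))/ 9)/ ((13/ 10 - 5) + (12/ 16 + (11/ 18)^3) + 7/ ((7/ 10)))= -48600/212233 = -0.23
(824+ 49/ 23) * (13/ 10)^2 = 3211169/2300 = 1396.16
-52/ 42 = -26/21 = -1.24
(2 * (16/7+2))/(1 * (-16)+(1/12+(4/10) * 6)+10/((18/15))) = -3600/2177 = -1.65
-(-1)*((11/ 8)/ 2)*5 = 55/16 = 3.44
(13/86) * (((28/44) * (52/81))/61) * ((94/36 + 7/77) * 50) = 31645250/231372207 = 0.14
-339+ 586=247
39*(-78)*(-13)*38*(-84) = -126230832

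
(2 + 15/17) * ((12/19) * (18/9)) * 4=4704/323 = 14.56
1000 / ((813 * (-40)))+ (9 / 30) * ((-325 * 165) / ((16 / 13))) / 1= -340058375/26016 = -13071.12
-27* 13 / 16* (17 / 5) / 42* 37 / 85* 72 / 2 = -38961/1400 = -27.83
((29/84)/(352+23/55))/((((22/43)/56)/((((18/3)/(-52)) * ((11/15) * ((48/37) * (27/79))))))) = -987624/245511539 = 0.00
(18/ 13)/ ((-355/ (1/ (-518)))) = 9/1195285 = 0.00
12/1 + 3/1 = 15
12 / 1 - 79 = -67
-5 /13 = -0.38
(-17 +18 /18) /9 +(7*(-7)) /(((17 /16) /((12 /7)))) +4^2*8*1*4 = 65968/153 = 431.16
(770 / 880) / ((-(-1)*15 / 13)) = 0.76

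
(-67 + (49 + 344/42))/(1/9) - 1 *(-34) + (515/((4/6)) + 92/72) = 45328/63 = 719.49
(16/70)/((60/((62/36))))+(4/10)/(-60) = -1/9450 = 0.00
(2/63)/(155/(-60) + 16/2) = 8/1365 = 0.01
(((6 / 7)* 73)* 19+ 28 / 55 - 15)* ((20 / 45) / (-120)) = -452131/103950 = -4.35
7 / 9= 0.78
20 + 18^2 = 344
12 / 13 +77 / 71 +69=65540/923 = 71.01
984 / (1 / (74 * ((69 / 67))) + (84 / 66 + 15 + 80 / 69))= 55267344/979831 = 56.40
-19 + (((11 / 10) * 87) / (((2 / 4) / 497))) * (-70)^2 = 466116401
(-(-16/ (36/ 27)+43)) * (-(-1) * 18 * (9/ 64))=-2511/32 = -78.47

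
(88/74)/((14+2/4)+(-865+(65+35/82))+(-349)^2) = 1804/183581161 = 0.00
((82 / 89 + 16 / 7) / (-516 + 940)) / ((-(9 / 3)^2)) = -111/132076 = 0.00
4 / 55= 0.07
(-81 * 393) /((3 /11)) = -116721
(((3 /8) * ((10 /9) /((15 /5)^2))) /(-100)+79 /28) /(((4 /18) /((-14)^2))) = 298571/120 = 2488.09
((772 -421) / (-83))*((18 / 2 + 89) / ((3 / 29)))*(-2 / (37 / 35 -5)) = -3879330/1909 = -2032.13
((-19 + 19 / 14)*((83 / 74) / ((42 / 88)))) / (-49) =225511/266511 = 0.85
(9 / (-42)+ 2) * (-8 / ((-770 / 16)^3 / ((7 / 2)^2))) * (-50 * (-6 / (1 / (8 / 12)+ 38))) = 61440/5152301 = 0.01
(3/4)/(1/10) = 15/2 = 7.50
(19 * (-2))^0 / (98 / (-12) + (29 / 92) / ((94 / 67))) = -25944/206047 = -0.13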